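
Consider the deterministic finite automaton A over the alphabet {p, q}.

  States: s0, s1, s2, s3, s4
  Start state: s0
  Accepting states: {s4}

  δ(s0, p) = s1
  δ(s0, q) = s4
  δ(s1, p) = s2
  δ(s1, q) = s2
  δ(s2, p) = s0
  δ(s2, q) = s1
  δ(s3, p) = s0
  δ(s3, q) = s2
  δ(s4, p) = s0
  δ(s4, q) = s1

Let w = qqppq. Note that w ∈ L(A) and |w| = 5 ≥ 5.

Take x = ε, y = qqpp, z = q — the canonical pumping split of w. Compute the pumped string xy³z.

xy^3z = ε·qqpp·qqpp·qqpp·q = qqppqqppqqppq.
Reading y = qqpp takes A from s0 back to s0, so after x·y·y·y the machine is still in s0, and z then leads to the accepting state s4. Hence qqppqqppqqppq ∈ L(A).

qqppqqppqqppq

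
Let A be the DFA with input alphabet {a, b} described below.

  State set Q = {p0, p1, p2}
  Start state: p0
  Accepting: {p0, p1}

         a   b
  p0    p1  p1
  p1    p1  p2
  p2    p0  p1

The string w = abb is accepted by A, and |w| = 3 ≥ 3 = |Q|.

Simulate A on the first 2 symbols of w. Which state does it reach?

Run of A on the first 2 characters of w = a b:
  step 0: p0  (start)
  step 1: p1  (read a: p0→p1)
  step 2: p2  (read b: p1→p2)

After reading 2 characters, A is in state p2.

p2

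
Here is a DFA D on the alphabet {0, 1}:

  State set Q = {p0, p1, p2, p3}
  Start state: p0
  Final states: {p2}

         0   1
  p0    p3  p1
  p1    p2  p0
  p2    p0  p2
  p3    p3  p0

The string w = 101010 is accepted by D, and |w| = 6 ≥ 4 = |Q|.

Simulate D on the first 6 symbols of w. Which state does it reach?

State sequence: p0 -1-> p1 -0-> p2 -1-> p2 -0-> p0 -1-> p1 -0-> p2

After reading 6 characters, D is in state p2.

p2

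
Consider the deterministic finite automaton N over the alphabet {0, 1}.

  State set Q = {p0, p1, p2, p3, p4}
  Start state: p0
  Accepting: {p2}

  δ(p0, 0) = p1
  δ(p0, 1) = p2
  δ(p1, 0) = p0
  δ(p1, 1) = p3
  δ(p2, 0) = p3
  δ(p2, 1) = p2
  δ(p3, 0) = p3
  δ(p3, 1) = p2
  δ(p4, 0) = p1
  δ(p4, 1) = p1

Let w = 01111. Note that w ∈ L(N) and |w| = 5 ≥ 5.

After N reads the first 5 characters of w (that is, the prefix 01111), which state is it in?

State sequence: p0 -0-> p1 -1-> p3 -1-> p2 -1-> p2 -1-> p2

After reading 5 characters, N is in state p2.
(This kind of state-tracing is the core of the pumping-lemma construction: with 5 states, pigeonhole forces a repeat within the first 5 steps.)

p2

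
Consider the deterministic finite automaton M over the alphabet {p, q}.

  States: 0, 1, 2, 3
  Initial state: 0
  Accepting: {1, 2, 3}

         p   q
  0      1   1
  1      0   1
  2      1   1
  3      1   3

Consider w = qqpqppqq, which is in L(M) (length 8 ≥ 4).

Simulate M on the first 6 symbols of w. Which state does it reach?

1

Run of M on the first 6 characters of w = q q p q p p:
  step 0: 0  (start)
  step 1: 1  (read q: 0→1)
  step 2: 1  (read q: 1→1)
  step 3: 0  (read p: 1→0)
  step 4: 1  (read q: 0→1)
  step 5: 0  (read p: 1→0)
  step 6: 1  (read p: 0→1)

After reading 6 characters, M is in state 1.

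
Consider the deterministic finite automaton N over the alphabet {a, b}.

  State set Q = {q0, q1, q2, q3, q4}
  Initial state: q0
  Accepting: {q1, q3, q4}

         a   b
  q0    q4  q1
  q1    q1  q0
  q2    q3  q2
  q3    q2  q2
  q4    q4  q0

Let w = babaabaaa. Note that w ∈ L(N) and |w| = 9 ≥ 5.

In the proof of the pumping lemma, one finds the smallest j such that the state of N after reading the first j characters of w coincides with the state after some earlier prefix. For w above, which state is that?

Run of N on w = b a b a a b a a a:
  step 0: q0  (start)
  step 1: q1  (read b: q0→q1)
  step 2: q1  (read a: q1→q1)   ← first repeat (q1 seen earlier)
  step 3: q0  (read b: q1→q0)
  step 4: q4  (read a: q0→q4)
  step 5: q4  (read a: q4→q4)
  step 6: q0  (read b: q4→q0)
  step 7: q4  (read a: q0→q4)
  step 8: q4  (read a: q4→q4)
  step 9: q4  (read a: q4→q4)

The earliest repeat is at step j = 2: N is in q1, which it already visited at step i = 1.
The DFA has 5 states, so the proof of the pumping lemma guarantees a repeated state among the first 5+1 visited; the segment between the two visits is the pumpable y.

q1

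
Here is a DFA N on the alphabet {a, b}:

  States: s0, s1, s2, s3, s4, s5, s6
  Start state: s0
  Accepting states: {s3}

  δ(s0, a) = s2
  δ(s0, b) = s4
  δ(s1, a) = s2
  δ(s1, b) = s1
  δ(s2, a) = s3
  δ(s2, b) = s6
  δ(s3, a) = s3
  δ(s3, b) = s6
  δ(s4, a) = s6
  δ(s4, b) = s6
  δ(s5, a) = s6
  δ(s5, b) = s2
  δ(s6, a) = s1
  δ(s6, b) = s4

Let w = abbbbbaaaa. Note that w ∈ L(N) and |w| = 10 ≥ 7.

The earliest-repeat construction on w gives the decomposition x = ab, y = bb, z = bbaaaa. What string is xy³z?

xy^3z = ab·bb·bb·bb·bbaaaa = abbbbbbbbbaaaa.
Reading y = bb takes N from s6 back to s6, so after x·y·y·y the machine is still in s6, and z then leads to the accepting state s3. Hence abbbbbbbbbaaaa ∈ L(N).

abbbbbbbbbaaaa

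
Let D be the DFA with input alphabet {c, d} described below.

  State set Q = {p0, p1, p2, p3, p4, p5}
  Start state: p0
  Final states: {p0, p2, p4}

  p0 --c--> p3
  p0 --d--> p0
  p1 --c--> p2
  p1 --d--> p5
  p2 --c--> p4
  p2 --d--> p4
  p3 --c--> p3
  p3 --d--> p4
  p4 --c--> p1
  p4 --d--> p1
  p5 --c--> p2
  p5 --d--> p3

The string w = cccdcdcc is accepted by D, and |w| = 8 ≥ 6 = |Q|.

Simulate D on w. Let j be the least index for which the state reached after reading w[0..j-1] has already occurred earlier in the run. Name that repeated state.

Run of D on w = c c c d c d c c:
  step 0: p0  (start)
  step 1: p3  (read c: p0→p3)
  step 2: p3  (read c: p3→p3)   ← first repeat (p3 seen earlier)
  step 3: p3  (read c: p3→p3)
  step 4: p4  (read d: p3→p4)
  step 5: p1  (read c: p4→p1)
  step 6: p5  (read d: p1→p5)
  step 7: p2  (read c: p5→p2)
  step 8: p4  (read c: p2→p4)

The earliest repeat is at step j = 2: D is in p3, which it already visited at step i = 1.
The DFA has 6 states, so the proof of the pumping lemma guarantees a repeated state among the first 6+1 visited; the segment between the two visits is the pumpable y.

p3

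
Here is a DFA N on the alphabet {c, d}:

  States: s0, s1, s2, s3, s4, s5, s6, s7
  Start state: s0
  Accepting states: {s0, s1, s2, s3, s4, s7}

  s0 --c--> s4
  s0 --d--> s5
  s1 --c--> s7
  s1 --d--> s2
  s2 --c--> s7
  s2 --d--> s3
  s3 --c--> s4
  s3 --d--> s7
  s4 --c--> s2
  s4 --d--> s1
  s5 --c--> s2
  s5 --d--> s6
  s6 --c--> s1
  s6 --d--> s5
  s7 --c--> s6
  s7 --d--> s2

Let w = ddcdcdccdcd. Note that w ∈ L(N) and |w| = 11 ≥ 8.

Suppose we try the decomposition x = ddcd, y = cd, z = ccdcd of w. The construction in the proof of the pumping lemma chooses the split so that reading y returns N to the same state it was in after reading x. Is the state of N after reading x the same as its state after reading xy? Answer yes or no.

State sequence: s0 -d-> s5 -d-> s6 -c-> s1 -d-> s2 -c-> s7 -d-> s2

After x (step 4): s2. After xy (step 6): s2.
They match, so y = cd drives N around a cycle from s2 back to itself; pumping y any number of times keeps N in s2 before reading z, and xyⁱz ∈ L(N) for every i ≥ 0.

yes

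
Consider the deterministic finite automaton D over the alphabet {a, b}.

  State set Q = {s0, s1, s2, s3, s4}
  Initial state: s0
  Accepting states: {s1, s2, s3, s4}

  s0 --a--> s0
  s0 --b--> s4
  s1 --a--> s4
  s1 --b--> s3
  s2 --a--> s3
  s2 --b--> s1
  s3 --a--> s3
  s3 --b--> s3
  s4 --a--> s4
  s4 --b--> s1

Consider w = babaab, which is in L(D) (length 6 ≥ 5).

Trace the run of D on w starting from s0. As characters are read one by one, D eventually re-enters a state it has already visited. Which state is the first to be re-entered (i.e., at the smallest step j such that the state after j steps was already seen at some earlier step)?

Run of D on w = b a b a a b:
  step 0: s0  (start)
  step 1: s4  (read b: s0→s4)
  step 2: s4  (read a: s4→s4)   ← first repeat (s4 seen earlier)
  step 3: s1  (read b: s4→s1)
  step 4: s4  (read a: s1→s4)
  step 5: s4  (read a: s4→s4)
  step 6: s1  (read b: s4→s1)

The earliest repeat is at step j = 2: D is in s4, which it already visited at step i = 1.
The DFA has 5 states, so the proof of the pumping lemma guarantees a repeated state among the first 5+1 visited; the segment between the two visits is the pumpable y.

s4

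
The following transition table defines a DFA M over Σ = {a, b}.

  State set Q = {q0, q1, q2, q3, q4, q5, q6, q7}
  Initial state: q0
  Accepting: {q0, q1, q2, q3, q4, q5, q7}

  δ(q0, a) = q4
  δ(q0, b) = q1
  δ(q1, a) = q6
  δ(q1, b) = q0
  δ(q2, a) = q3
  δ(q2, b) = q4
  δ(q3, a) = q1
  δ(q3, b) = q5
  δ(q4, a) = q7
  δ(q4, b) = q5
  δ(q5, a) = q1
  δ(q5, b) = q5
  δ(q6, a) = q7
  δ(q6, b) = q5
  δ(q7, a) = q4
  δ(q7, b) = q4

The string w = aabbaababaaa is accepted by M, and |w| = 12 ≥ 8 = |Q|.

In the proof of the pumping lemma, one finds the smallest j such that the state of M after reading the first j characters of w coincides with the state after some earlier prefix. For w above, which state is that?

q4

State sequence: q0 -a-> q4 -a-> q7 -b-> q4 -b-> q5 -a-> q1 -a-> q6 -b-> q5 -a-> q1 -b-> q0 -a-> q4 -a-> q7 -a-> q4
First repeat at step 3: q4 was already visited.

The earliest repeat is at step j = 3: M is in q4, which it already visited at step i = 1.
Since M has 8 states, any run of length ≥ 8 visits 8+1 states, so by pigeonhole some state repeats within the first 8 steps — that repeat gives the pumpable loop.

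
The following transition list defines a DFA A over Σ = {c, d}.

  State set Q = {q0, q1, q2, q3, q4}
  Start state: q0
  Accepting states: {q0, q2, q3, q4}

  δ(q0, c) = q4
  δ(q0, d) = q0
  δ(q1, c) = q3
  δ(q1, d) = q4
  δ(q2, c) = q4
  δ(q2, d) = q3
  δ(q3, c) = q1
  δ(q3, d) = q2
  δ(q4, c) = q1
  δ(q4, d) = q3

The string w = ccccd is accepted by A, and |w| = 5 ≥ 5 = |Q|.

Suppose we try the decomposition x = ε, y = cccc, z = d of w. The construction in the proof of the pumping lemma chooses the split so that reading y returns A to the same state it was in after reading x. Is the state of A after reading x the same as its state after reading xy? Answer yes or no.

State sequence: q0 -c-> q4 -c-> q1 -c-> q3 -c-> q1

After x (step 0): q0. After xy (step 4): q1.
They differ (q0 ≠ q1), so y is not a cycle from the state after x; this split is not the one the pumping-lemma construction produces, and pumping y need not keep the string in L(A).

no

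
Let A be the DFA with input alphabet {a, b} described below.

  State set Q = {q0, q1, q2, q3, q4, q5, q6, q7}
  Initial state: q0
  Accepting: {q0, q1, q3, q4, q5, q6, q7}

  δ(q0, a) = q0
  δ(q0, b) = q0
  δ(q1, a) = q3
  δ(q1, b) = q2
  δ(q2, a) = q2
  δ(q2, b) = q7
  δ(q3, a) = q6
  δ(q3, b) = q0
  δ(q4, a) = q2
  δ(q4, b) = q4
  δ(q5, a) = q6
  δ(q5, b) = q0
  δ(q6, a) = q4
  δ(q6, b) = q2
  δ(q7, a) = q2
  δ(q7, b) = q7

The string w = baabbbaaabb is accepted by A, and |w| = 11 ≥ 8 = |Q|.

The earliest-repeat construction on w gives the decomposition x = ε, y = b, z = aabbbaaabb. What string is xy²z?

xy^2z = ε·b·b·aabbbaaabb = bbaabbbaaabb.
Reading y = b takes A from q0 back to q0, so after x·y·y the machine is still in q0, and z then leads to the accepting state q0. Hence bbaabbbaaabb ∈ L(A).

bbaabbbaaabb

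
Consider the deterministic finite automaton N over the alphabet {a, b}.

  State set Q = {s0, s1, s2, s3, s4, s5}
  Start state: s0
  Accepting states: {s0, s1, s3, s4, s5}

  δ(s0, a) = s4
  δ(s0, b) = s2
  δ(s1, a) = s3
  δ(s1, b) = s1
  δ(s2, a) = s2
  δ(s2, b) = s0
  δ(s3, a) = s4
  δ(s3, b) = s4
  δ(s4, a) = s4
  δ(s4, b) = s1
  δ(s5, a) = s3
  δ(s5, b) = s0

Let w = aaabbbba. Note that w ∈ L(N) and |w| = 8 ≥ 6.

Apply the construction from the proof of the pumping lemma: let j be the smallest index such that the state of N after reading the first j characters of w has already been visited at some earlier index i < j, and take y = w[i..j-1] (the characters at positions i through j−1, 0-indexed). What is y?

Run of N on w = a a a b b b b a:
  step 0: s0  (start)
  step 1: s4  (read a: s0→s4)
  step 2: s4  (read a: s4→s4)   ← first repeat (s4 seen earlier)
  step 3: s4  (read a: s4→s4)
  step 4: s1  (read b: s4→s1)
  step 5: s1  (read b: s1→s1)
  step 6: s1  (read b: s1→s1)
  step 7: s1  (read b: s1→s1)
  step 8: s3  (read a: s1→s3)

So i = 1, j = 2, giving x = w[0:1] = a, y = w[1:2] = a, z = w[2:8] = abbbba.
Check: |xy| = 2 ≤ 6 and |y| = 1 ≥ 1. Reading y takes N from s4 back to s4, so every xyⁱz is accepted.
The DFA has 6 states, so the proof of the pumping lemma guarantees a repeated state among the first 6+1 visited; the segment between the two visits is the pumpable y.

a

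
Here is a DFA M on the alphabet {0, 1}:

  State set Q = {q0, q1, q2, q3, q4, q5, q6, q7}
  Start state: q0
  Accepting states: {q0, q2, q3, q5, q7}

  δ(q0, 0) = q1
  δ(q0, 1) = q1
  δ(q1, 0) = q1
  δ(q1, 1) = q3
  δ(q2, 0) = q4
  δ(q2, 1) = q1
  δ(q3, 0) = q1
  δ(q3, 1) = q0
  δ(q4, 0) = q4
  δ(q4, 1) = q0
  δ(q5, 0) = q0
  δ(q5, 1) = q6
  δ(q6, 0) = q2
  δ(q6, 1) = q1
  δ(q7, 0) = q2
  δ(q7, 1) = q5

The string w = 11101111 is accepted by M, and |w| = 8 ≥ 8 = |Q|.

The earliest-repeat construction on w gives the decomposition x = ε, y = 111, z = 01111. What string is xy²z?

11111101111

xy^2z = ε·111·111·01111 = 11111101111.
Reading y = 111 takes M from q0 back to q0, so after x·y·y the machine is still in q0, and z then leads to the accepting state q3. Hence 11111101111 ∈ L(M).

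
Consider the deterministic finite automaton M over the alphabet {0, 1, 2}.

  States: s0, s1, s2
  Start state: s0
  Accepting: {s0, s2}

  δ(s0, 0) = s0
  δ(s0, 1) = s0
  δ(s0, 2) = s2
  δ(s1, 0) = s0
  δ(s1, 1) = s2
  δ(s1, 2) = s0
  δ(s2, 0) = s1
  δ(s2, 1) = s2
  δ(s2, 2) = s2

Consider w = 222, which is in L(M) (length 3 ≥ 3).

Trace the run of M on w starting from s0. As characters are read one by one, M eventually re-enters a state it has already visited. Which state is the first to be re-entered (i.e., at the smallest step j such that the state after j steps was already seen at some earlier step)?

State sequence: s0 -2-> s2 -2-> s2 -2-> s2
First repeat at step 2: s2 was already visited.

The earliest repeat is at step j = 2: M is in s2, which it already visited at step i = 1.

s2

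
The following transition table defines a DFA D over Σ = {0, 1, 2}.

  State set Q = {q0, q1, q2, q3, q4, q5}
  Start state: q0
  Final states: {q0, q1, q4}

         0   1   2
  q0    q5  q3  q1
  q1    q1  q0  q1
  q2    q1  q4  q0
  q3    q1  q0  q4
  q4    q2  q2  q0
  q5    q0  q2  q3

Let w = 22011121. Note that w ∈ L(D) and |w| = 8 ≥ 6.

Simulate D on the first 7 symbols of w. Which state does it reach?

Run of D on the first 7 characters of w = 2 2 0 1 1 1 2:
  step 0: q0  (start)
  step 1: q1  (read 2: q0→q1)
  step 2: q1  (read 2: q1→q1)
  step 3: q1  (read 0: q1→q1)
  step 4: q0  (read 1: q1→q0)
  step 5: q3  (read 1: q0→q3)
  step 6: q0  (read 1: q3→q0)
  step 7: q1  (read 2: q0→q1)

After reading 7 characters, D is in state q1.

q1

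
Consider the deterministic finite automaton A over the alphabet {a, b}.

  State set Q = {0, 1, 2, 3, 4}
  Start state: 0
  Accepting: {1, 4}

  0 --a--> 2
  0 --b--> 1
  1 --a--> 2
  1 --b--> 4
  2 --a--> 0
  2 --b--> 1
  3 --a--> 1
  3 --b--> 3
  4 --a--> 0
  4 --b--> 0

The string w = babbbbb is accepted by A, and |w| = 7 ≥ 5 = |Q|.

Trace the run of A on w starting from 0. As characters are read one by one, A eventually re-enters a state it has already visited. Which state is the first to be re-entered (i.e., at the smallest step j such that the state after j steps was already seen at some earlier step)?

1

State sequence: 0 -b-> 1 -a-> 2 -b-> 1 -b-> 4 -b-> 0 -b-> 1 -b-> 4
First repeat at step 3: 1 was already visited.

The earliest repeat is at step j = 3: A is in 1, which it already visited at step i = 1.
The DFA has 5 states, so the proof of the pumping lemma guarantees a repeated state among the first 5+1 visited; the segment between the two visits is the pumpable y.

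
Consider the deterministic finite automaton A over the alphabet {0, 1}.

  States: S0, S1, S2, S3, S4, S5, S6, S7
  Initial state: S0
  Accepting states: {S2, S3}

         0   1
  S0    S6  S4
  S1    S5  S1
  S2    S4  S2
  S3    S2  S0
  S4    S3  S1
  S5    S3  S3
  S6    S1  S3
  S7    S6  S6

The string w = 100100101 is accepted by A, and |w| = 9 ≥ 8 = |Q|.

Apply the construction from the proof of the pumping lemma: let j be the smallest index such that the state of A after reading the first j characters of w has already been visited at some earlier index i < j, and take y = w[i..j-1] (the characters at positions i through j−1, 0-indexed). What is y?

State sequence: S0 -1-> S4 -0-> S3 -0-> S2 -1-> S2 -0-> S4 -0-> S3 -1-> S0 -0-> S6 -1-> S3
First repeat at step 4: S2 was already visited.

So i = 3, j = 4, giving x = w[0:3] = 100, y = w[3:4] = 1, z = w[4:9] = 00101.
Check: |xy| = 4 ≤ 8 and |y| = 1 ≥ 1. Reading y takes A from S2 back to S2, so every xyⁱz is accepted.

1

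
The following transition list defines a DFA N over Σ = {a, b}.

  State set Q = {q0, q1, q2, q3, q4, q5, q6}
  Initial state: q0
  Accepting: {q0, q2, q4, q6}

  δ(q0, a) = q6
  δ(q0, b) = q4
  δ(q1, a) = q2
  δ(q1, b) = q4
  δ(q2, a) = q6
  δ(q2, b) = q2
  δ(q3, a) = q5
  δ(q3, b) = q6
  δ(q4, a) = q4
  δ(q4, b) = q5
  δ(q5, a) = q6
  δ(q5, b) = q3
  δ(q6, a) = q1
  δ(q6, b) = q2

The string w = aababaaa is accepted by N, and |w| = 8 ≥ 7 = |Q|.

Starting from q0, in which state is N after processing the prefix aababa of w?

q6

Run of N on the first 6 characters of w = a a b a b a:
  step 0: q0  (start)
  step 1: q6  (read a: q0→q6)
  step 2: q1  (read a: q6→q1)
  step 3: q4  (read b: q1→q4)
  step 4: q4  (read a: q4→q4)
  step 5: q5  (read b: q4→q5)
  step 6: q6  (read a: q5→q6)

After reading 6 characters, N is in state q6.
(This kind of state-tracing is the core of the pumping-lemma construction: with 7 states, pigeonhole forces a repeat within the first 7 steps.)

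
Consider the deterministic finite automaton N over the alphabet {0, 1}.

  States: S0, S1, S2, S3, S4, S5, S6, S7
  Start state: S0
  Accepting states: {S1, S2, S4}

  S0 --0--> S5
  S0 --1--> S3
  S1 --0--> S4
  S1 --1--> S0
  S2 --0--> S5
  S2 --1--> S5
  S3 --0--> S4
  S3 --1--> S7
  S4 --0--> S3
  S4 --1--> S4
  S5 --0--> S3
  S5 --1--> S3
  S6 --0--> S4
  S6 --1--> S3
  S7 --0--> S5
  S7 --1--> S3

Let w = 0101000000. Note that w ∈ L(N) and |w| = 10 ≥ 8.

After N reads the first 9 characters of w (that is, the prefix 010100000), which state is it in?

State sequence: S0 -0-> S5 -1-> S3 -0-> S4 -1-> S4 -0-> S3 -0-> S4 -0-> S3 -0-> S4 -0-> S3

After reading 9 characters, N is in state S3.

S3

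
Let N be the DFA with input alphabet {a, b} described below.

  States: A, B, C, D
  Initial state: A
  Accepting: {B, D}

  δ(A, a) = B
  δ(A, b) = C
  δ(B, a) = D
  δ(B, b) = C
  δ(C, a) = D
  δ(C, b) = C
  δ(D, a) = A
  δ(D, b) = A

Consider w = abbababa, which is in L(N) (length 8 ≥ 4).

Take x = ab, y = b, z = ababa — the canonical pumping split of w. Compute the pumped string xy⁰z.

xy⁰z = xz = ab·ababa = abababa.
Reading y = b takes N from C back to C, so after x the machine is still in C, and z then leads to the accepting state D. Hence abababa ∈ L(N).

abababa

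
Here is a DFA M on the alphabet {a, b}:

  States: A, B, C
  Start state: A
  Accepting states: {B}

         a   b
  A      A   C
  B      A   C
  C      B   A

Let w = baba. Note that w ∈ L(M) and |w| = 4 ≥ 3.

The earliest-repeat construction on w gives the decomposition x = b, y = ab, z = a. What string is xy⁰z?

ba

xy⁰z = xz = b·a = ba.
Reading y = ab takes M from C back to C, so after x the machine is still in C, and z then leads to the accepting state B. Hence ba ∈ L(M).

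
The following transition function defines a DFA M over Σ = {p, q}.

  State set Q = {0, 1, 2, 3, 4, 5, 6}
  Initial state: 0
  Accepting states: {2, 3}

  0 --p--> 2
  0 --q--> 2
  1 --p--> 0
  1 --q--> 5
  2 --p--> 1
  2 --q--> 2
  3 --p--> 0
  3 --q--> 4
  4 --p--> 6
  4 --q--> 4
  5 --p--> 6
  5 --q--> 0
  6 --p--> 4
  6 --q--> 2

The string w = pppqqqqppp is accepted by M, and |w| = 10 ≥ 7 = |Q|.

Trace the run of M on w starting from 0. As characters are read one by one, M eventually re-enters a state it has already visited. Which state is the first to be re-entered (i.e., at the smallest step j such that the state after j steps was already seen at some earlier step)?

0

Run of M on w = p p p q q q q p p p:
  step 0: 0  (start)
  step 1: 2  (read p: 0→2)
  step 2: 1  (read p: 2→1)
  step 3: 0  (read p: 1→0)   ← first repeat (0 seen earlier)
  step 4: 2  (read q: 0→2)
  step 5: 2  (read q: 2→2)
  step 6: 2  (read q: 2→2)
  step 7: 2  (read q: 2→2)
  step 8: 1  (read p: 2→1)
  step 9: 0  (read p: 1→0)
  step 10: 2  (read p: 0→2)

The earliest repeat is at step j = 3: M is in 0, which it already visited at step i = 0.
With |Q| = 7, pigeonhole forces a state repeat no later than step 7; the substring read between the first and second visits to that state can be pumped.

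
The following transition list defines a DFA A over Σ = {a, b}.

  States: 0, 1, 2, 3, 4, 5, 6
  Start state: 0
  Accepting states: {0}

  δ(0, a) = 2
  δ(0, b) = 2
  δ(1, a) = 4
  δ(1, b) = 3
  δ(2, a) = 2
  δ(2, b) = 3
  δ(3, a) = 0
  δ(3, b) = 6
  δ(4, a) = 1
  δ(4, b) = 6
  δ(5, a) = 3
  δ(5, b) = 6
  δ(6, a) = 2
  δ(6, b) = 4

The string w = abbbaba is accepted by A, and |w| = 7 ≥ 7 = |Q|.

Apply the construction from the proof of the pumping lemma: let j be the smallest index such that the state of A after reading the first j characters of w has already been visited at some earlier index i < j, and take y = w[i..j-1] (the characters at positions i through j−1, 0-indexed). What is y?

Run of A on w = a b b b a b a:
  step 0: 0  (start)
  step 1: 2  (read a: 0→2)
  step 2: 3  (read b: 2→3)
  step 3: 6  (read b: 3→6)
  step 4: 4  (read b: 6→4)
  step 5: 1  (read a: 4→1)
  step 6: 3  (read b: 1→3)   ← first repeat (3 seen earlier)
  step 7: 0  (read a: 3→0)

So i = 2, j = 6, giving x = w[0:2] = ab, y = w[2:6] = bbab, z = w[6:7] = a.
Check: |xy| = 6 ≤ 7 and |y| = 4 ≥ 1. Reading y takes A from 3 back to 3, so every xyⁱz is accepted.
With |Q| = 7, pigeonhole forces a state repeat no later than step 7; the substring read between the first and second visits to that state can be pumped.

bbab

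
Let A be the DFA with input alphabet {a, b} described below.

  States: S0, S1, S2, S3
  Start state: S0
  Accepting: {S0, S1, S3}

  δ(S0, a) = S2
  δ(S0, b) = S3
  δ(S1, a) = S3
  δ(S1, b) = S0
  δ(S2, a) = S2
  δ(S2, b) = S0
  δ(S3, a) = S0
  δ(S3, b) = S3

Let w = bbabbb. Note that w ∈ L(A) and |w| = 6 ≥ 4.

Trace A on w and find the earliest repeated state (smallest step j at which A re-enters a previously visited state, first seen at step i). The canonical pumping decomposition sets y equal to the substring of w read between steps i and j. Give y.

State sequence: S0 -b-> S3 -b-> S3 -a-> S0 -b-> S3 -b-> S3 -b-> S3
First repeat at step 2: S3 was already visited.

So i = 1, j = 2, giving x = w[0:1] = b, y = w[1:2] = b, z = w[2:6] = abbb.
Check: |xy| = 2 ≤ 4 and |y| = 1 ≥ 1. Reading y takes A from S3 back to S3, so every xyⁱz is accepted.

b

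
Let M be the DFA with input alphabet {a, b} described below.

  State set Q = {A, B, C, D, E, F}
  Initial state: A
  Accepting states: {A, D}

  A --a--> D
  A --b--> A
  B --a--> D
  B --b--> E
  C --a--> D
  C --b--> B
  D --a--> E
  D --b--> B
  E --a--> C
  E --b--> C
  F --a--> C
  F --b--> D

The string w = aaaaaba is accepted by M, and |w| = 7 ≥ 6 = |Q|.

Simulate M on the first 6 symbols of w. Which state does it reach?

State sequence: A -a-> D -a-> E -a-> C -a-> D -a-> E -b-> C

After reading 6 characters, M is in state C.
(This kind of state-tracing is the core of the pumping-lemma construction: with 6 states, pigeonhole forces a repeat within the first 6 steps.)

C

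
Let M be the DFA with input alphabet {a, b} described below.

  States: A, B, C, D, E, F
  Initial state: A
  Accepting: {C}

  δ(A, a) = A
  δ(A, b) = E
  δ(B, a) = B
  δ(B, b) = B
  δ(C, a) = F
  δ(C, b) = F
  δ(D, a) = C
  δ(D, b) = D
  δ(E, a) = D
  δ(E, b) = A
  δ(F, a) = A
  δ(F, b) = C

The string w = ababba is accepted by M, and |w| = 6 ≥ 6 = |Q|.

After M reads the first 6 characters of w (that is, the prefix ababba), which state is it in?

C

State sequence: A -a-> A -b-> E -a-> D -b-> D -b-> D -a-> C

After reading 6 characters, M is in state C.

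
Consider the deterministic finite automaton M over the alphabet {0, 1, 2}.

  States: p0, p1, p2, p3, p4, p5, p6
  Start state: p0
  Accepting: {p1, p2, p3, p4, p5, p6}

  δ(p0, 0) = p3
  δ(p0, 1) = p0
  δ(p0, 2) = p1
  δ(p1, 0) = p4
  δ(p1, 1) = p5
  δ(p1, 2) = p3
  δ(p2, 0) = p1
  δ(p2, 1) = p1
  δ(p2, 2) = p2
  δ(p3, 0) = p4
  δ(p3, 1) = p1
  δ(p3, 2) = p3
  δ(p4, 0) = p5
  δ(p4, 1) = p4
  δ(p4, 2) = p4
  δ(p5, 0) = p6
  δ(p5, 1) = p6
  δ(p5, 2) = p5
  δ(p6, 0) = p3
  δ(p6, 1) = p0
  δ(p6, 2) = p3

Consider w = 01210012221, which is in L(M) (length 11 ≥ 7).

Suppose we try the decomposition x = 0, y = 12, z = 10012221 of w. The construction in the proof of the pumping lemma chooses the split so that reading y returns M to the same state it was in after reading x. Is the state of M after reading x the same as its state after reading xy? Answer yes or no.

yes

State sequence: p0 -0-> p3 -1-> p1 -2-> p3

After x (step 1): p3. After xy (step 3): p3.
They match, so y = 12 drives M around a cycle from p3 back to itself; pumping y any number of times keeps M in p3 before reading z, and xyⁱz ∈ L(M) for every i ≥ 0.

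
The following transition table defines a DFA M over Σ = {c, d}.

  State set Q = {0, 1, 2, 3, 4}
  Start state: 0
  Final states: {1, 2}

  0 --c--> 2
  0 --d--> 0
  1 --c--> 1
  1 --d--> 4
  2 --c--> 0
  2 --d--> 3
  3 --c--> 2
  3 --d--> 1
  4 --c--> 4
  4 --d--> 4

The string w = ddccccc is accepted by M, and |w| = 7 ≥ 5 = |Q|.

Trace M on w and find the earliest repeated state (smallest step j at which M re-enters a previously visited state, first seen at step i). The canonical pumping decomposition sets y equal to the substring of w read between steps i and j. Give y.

State sequence: 0 -d-> 0 -d-> 0 -c-> 2 -c-> 0 -c-> 2 -c-> 0 -c-> 2
First repeat at step 1: 0 was already visited.

So i = 0, j = 1, giving x = w[0:0] = ε, y = w[0:1] = d, z = w[1:7] = dccccc.
Check: |xy| = 1 ≤ 5 and |y| = 1 ≥ 1. Reading y takes M from 0 back to 0, so every xyⁱz is accepted.

d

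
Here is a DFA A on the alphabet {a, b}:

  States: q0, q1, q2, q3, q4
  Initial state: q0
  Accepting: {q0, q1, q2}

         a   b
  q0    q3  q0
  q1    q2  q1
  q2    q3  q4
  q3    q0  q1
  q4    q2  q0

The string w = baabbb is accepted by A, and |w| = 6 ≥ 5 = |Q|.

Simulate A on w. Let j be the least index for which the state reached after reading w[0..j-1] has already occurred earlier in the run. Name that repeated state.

q0

State sequence: q0 -b-> q0 -a-> q3 -a-> q0 -b-> q0 -b-> q0 -b-> q0
First repeat at step 1: q0 was already visited.

The earliest repeat is at step j = 1: A is in q0, which it already visited at step i = 0.
The DFA has 5 states, so the proof of the pumping lemma guarantees a repeated state among the first 5+1 visited; the segment between the two visits is the pumpable y.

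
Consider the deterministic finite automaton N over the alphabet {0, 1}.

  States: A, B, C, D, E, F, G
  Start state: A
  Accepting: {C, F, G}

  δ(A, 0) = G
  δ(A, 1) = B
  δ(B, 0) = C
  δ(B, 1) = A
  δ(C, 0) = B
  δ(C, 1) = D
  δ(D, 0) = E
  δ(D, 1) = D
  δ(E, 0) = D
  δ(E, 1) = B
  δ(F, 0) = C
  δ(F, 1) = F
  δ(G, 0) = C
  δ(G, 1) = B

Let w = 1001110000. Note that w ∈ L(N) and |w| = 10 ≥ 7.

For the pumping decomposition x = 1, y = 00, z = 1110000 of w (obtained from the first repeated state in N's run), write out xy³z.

10000001110000

xy^3z = 1·00·00·00·1110000 = 10000001110000.
Reading y = 00 takes N from B back to B, so after x·y·y·y the machine is still in B, and z then leads to the accepting state C. Hence 10000001110000 ∈ L(N).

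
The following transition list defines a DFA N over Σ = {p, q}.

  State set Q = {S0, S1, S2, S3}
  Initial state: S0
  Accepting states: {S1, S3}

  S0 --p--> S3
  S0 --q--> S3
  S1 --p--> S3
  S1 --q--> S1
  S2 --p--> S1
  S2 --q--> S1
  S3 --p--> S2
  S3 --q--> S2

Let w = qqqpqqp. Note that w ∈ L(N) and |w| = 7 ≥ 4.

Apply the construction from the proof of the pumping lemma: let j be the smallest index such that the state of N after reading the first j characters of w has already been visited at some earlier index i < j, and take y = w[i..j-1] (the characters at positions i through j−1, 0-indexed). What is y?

Run of N on w = q q q p q q p:
  step 0: S0  (start)
  step 1: S3  (read q: S0→S3)
  step 2: S2  (read q: S3→S2)
  step 3: S1  (read q: S2→S1)
  step 4: S3  (read p: S1→S3)   ← first repeat (S3 seen earlier)
  step 5: S2  (read q: S3→S2)
  step 6: S1  (read q: S2→S1)
  step 7: S3  (read p: S1→S3)

So i = 1, j = 4, giving x = w[0:1] = q, y = w[1:4] = qqp, z = w[4:7] = qqp.
Check: |xy| = 4 ≤ 4 and |y| = 3 ≥ 1. Reading y takes N from S3 back to S3, so every xyⁱz is accepted.
With |Q| = 4, pigeonhole forces a state repeat no later than step 4; the substring read between the first and second visits to that state can be pumped.

qqp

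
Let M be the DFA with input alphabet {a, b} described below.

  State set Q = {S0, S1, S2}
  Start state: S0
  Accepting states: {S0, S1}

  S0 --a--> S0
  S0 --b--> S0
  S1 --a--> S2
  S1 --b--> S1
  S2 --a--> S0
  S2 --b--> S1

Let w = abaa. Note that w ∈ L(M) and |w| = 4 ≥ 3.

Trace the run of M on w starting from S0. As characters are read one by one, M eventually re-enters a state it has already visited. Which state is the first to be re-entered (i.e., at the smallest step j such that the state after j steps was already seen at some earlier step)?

S0

Run of M on w = a b a a:
  step 0: S0  (start)
  step 1: S0  (read a: S0→S0)   ← first repeat (S0 seen earlier)
  step 2: S0  (read b: S0→S0)
  step 3: S0  (read a: S0→S0)
  step 4: S0  (read a: S0→S0)

The earliest repeat is at step j = 1: M is in S0, which it already visited at step i = 0.
Pumping length from the standard proof: p = 3 (the number of states). The repeated state found above gives |xy| = j ≤ 3 and |y| = j − i ≥ 1.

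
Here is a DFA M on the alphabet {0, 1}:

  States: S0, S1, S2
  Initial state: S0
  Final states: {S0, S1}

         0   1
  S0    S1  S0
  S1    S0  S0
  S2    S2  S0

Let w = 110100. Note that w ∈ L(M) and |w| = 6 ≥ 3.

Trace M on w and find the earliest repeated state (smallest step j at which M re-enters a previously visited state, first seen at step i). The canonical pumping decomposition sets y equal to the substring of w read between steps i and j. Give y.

Run of M on w = 1 1 0 1 0 0:
  step 0: S0  (start)
  step 1: S0  (read 1: S0→S0)   ← first repeat (S0 seen earlier)
  step 2: S0  (read 1: S0→S0)
  step 3: S1  (read 0: S0→S1)
  step 4: S0  (read 1: S1→S0)
  step 5: S1  (read 0: S0→S1)
  step 6: S0  (read 0: S1→S0)

So i = 0, j = 1, giving x = w[0:0] = ε, y = w[0:1] = 1, z = w[1:6] = 10100.
Check: |xy| = 1 ≤ 3 and |y| = 1 ≥ 1. Reading y takes M from S0 back to S0, so every xyⁱz is accepted.
Pumping length from the standard proof: p = 3 (the number of states). The repeated state found above gives |xy| = j ≤ 3 and |y| = j − i ≥ 1.

1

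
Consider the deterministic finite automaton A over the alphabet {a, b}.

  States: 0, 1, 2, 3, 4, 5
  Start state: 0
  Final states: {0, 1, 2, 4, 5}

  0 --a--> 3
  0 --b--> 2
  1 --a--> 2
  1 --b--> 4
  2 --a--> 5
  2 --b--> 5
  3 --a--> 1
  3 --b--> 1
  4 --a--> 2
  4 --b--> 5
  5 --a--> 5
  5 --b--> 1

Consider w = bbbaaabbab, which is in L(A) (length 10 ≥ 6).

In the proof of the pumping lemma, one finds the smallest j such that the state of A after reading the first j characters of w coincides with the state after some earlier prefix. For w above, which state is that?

2

Run of A on w = b b b a a a b b a b:
  step 0: 0  (start)
  step 1: 2  (read b: 0→2)
  step 2: 5  (read b: 2→5)
  step 3: 1  (read b: 5→1)
  step 4: 2  (read a: 1→2)   ← first repeat (2 seen earlier)
  step 5: 5  (read a: 2→5)
  step 6: 5  (read a: 5→5)
  step 7: 1  (read b: 5→1)
  step 8: 4  (read b: 1→4)
  step 9: 2  (read a: 4→2)
  step 10: 5  (read b: 2→5)

The earliest repeat is at step j = 4: A is in 2, which it already visited at step i = 1.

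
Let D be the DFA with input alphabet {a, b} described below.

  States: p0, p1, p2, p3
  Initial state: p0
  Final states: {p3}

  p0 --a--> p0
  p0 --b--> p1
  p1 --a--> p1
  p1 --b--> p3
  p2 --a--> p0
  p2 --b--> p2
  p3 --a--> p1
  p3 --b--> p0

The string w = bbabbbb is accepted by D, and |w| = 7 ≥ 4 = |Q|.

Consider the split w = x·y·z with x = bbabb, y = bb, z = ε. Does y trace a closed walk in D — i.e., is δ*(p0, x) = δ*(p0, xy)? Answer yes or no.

no

Run of D on the first 7 characters of w = b b a b b b b:
  step 0: p0  (start)
  step 1: p1  (read b: p0→p1)
  step 2: p3  (read b: p1→p3)
  step 3: p1  (read a: p3→p1)
  step 4: p3  (read b: p1→p3)
  step 5: p0  (read b: p3→p0)
  step 6: p1  (read b: p0→p1)
  step 7: p3  (read b: p1→p3)

After x (step 5): p0. After xy (step 7): p3.
They differ (p0 ≠ p3), so y is not a cycle from the state after x; this split is not the one the pumping-lemma construction produces, and pumping y need not keep the string in L(D).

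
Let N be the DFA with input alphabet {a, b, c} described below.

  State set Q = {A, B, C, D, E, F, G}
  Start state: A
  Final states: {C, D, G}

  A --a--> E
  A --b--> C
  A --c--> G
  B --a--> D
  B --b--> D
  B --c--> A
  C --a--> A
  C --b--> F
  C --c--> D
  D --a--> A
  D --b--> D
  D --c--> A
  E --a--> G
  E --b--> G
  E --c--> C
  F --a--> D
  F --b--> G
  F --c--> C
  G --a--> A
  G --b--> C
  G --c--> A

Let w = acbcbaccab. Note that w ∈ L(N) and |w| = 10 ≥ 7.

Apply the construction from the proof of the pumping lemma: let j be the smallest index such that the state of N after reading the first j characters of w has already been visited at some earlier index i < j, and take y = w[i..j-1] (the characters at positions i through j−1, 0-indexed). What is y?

bc

State sequence: A -a-> E -c-> C -b-> F -c-> C -b-> F -a-> D -c-> A -c-> G -a-> A -b-> C
First repeat at step 4: C was already visited.

So i = 2, j = 4, giving x = w[0:2] = ac, y = w[2:4] = bc, z = w[4:10] = baccab.
Check: |xy| = 4 ≤ 7 and |y| = 2 ≥ 1. Reading y takes N from C back to C, so every xyⁱz is accepted.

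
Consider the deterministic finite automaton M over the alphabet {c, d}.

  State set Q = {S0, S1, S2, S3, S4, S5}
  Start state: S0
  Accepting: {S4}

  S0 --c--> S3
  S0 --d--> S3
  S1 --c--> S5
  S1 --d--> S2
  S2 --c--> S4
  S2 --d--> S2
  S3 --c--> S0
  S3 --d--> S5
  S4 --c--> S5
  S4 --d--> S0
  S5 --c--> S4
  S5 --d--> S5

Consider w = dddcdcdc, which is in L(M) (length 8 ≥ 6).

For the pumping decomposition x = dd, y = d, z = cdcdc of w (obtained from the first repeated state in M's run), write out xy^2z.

xy^2z = dd·d·d·cdcdc = ddddcdcdc.
Reading y = d takes M from S5 back to S5, so after x·y·y the machine is still in S5, and z then leads to the accepting state S4. Hence ddddcdcdc ∈ L(M).

ddddcdcdc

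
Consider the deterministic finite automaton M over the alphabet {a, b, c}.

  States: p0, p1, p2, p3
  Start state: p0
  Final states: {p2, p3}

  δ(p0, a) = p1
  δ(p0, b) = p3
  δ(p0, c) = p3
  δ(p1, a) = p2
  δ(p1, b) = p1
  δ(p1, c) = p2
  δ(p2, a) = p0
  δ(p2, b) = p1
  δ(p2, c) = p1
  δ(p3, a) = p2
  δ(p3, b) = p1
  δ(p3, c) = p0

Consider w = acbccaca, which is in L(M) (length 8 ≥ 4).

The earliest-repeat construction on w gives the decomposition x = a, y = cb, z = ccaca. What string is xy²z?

xy^2z = a·cb·cb·ccaca = acbcbccaca.
Reading y = cb takes M from p1 back to p1, so after x·y·y the machine is still in p1, and z then leads to the accepting state p2. Hence acbcbccaca ∈ L(M).

acbcbccaca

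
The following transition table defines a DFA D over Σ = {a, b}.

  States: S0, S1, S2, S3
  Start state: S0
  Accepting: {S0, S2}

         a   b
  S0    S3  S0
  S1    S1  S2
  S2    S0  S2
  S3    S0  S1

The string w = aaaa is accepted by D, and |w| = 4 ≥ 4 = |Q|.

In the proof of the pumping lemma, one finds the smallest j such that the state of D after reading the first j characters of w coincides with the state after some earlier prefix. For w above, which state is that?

Run of D on w = a a a a:
  step 0: S0  (start)
  step 1: S3  (read a: S0→S3)
  step 2: S0  (read a: S3→S0)   ← first repeat (S0 seen earlier)
  step 3: S3  (read a: S0→S3)
  step 4: S0  (read a: S3→S0)

The earliest repeat is at step j = 2: D is in S0, which it already visited at step i = 0.
Since D has 4 states, any run of length ≥ 4 visits 4+1 states, so by pigeonhole some state repeats within the first 4 steps — that repeat gives the pumpable loop.

S0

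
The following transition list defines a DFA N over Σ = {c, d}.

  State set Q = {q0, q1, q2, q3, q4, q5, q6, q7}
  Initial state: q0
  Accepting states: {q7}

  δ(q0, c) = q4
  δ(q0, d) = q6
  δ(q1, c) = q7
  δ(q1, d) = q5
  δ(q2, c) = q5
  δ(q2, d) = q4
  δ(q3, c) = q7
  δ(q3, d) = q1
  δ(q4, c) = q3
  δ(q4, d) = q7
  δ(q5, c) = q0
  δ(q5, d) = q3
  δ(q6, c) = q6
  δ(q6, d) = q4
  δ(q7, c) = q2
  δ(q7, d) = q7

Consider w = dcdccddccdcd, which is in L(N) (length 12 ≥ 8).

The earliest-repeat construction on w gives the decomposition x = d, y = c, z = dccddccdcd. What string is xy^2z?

xy^2z = d·c·c·dccddccdcd = dccdccddccdcd.
Reading y = c takes N from q6 back to q6, so after x·y·y the machine is still in q6, and z then leads to the accepting state q7. Hence dccdccddccdcd ∈ L(N).

dccdccddccdcd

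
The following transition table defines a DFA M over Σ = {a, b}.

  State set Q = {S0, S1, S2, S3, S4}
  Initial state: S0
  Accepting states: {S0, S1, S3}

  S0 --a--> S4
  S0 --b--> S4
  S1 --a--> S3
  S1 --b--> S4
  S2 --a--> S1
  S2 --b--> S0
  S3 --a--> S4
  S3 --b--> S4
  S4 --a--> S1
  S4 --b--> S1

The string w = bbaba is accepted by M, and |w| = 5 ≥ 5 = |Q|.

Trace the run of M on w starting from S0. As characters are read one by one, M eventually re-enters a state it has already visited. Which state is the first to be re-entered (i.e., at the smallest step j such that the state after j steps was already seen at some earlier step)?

Run of M on w = b b a b a:
  step 0: S0  (start)
  step 1: S4  (read b: S0→S4)
  step 2: S1  (read b: S4→S1)
  step 3: S3  (read a: S1→S3)
  step 4: S4  (read b: S3→S4)   ← first repeat (S4 seen earlier)
  step 5: S1  (read a: S4→S1)

The earliest repeat is at step j = 4: M is in S4, which it already visited at step i = 1.
The DFA has 5 states, so the proof of the pumping lemma guarantees a repeated state among the first 5+1 visited; the segment between the two visits is the pumpable y.

S4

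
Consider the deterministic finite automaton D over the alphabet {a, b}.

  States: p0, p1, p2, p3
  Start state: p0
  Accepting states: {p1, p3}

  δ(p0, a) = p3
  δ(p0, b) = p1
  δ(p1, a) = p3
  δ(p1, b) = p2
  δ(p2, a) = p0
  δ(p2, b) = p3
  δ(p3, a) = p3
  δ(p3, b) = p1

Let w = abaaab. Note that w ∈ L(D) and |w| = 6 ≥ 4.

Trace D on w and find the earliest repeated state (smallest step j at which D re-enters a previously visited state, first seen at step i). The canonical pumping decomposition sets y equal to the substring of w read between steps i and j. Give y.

State sequence: p0 -a-> p3 -b-> p1 -a-> p3 -a-> p3 -a-> p3 -b-> p1
First repeat at step 3: p3 was already visited.

So i = 1, j = 3, giving x = w[0:1] = a, y = w[1:3] = ba, z = w[3:6] = aab.
Check: |xy| = 3 ≤ 4 and |y| = 2 ≥ 1. Reading y takes D from p3 back to p3, so every xyⁱz is accepted.

ba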